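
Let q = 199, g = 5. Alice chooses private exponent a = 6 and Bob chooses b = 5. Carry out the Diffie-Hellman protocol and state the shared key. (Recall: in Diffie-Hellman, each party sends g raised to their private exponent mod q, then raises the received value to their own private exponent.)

Bob sends B = g^b mod q = 5^5 mod 199.
5^1 ≡ 5 (mod 199)
5^2 = (5^1)^2 ≡ 5^2 = 25 ≡ 25 (mod 199)
5^4 = (5^2)^2 ≡ 25^2 = 625 ≡ 28 (mod 199)
5^5 = 5^4 · 5^1 ≡ 28 · 5 ≡ 140 (mod 199).
So B = 140. Alice then computes K = B^a mod q = 140^6 mod 199.
140^1 ≡ 140 (mod 199)
140^2 = (140^1)^2 ≡ 140^2 = 19600 ≡ 98 (mod 199)
140^4 = (140^2)^2 ≡ 98^2 = 9604 ≡ 52 (mod 199)
140^6 = 140^4 · 140^2 ≡ 52 · 98 ≡ 121 (mod 199).

121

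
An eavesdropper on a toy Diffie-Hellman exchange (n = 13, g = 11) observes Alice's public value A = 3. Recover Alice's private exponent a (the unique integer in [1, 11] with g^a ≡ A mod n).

4

Try successive powers of 11 modulo 13:
11^1 ≡ 11
11^2 ≡ 4
11^3 ≡ 5
11^4 ≡ 3
Found: a = 4.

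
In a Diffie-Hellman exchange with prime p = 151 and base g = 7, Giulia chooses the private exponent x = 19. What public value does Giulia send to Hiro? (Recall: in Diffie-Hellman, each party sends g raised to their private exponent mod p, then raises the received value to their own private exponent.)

Public value = 7^19 mod 151.
7^1 ≡ 7 (mod 151)
7^2 = (7^1)^2 ≡ 7^2 = 49 ≡ 49 (mod 151)
7^4 = (7^2)^2 ≡ 49^2 = 2401 ≡ 136 (mod 151)
7^8 = (7^4)^2 ≡ 136^2 = 18496 ≡ 74 (mod 151)
7^16 = (7^8)^2 ≡ 74^2 = 5476 ≡ 40 (mod 151)
7^19 = 7^16 · 7^2 · 7^1 ≡ 40 · 49 · 7 ≡ 130 (mod 151).

130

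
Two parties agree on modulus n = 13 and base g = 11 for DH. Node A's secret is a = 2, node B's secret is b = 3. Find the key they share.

12

Node B sends B = g^b mod n = 11^3 mod 13.
11^1 ≡ 11 (mod 13)
11^2 = (11^1)^2 ≡ 11^2 = 121 ≡ 4 (mod 13)
11^3 = 11^2 · 11^1 ≡ 4 · 11 ≡ 5 (mod 13).
So B = 5. Node A then computes K = B^a mod n = 5^2 mod 13.
5^1 ≡ 5 (mod 13)
5^2 = (5^1)^2 ≡ 5^2 = 25 ≡ 12 (mod 13)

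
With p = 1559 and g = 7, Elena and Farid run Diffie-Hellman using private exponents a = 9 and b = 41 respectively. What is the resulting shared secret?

1323

Farid sends B = g^b mod p = 7^41 mod 1559.
7^1 ≡ 7 (mod 1559)
7^2 = (7^1)^2 ≡ 7^2 = 49 ≡ 49 (mod 1559)
7^4 = (7^2)^2 ≡ 49^2 = 2401 ≡ 842 (mod 1559)
7^8 = (7^4)^2 ≡ 842^2 = 708964 ≡ 1178 (mod 1559)
7^16 = (7^8)^2 ≡ 1178^2 = 1387684 ≡ 174 (mod 1559)
7^32 = (7^16)^2 ≡ 174^2 = 30276 ≡ 655 (mod 1559)
7^41 = 7^32 · 7^8 · 7^1 ≡ 655 · 1178 · 7 ≡ 754 (mod 1559).
So B = 754. Elena then computes K = B^a mod p = 754^9 mod 1559.
754^1 ≡ 754 (mod 1559)
754^2 = (754^1)^2 ≡ 754^2 = 568516 ≡ 1040 (mod 1559)
754^4 = (754^2)^2 ≡ 1040^2 = 1081600 ≡ 1213 (mod 1559)
754^8 = (754^4)^2 ≡ 1213^2 = 1471369 ≡ 1232 (mod 1559)
754^9 = 754^8 · 754^1 ≡ 1232 · 754 ≡ 1323 (mod 1559).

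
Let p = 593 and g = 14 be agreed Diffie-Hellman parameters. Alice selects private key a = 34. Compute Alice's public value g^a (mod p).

520

Public value = 14^34 (mod 593).
14^1 ≡ 14 (mod 593)
14^2 = (14^1)^2 ≡ 14^2 = 196 ≡ 196 (mod 593)
14^4 = (14^2)^2 ≡ 196^2 = 38416 ≡ 464 (mod 593)
14^8 = (14^4)^2 ≡ 464^2 = 215296 ≡ 37 (mod 593)
14^16 = (14^8)^2 ≡ 37^2 = 1369 ≡ 183 (mod 593)
14^32 = (14^16)^2 ≡ 183^2 = 33489 ≡ 281 (mod 593)
14^34 = 14^32 · 14^2 ≡ 281 · 196 ≡ 520 (mod 593).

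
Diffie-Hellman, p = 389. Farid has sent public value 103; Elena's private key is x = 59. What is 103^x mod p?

204

Shared key K = 103^59 mod 389.
103^1 ≡ 103 (mod 389)
103^2 = (103^1)^2 ≡ 103^2 = 10609 ≡ 106 (mod 389)
103^4 = (103^2)^2 ≡ 106^2 = 11236 ≡ 344 (mod 389)
103^8 = (103^4)^2 ≡ 344^2 = 118336 ≡ 80 (mod 389)
103^16 = (103^8)^2 ≡ 80^2 = 6400 ≡ 176 (mod 389)
103^32 = (103^16)^2 ≡ 176^2 = 30976 ≡ 245 (mod 389)
103^59 = 103^32 · 103^16 · 103^8 · 103^2 · 103^1 ≡ 245 · 176 · 80 · 106 · 103 ≡ 204 (mod 389).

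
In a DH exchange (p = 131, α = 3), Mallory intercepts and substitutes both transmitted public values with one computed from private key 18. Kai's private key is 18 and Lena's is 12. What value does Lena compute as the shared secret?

Lena receives Mallory's public value M = 3^18 mod 131 instead of the honest one.
3^1 ≡ 3 (mod 131)
3^2 = (3^1)^2 ≡ 3^2 = 9 ≡ 9 (mod 131)
3^4 = (3^2)^2 ≡ 9^2 = 81 ≡ 81 (mod 131)
3^8 = (3^4)^2 ≡ 81^2 = 6561 ≡ 11 (mod 131)
3^16 = (3^8)^2 ≡ 11^2 = 121 ≡ 121 (mod 131)
3^18 = 3^16 · 3^2 ≡ 121 · 9 ≡ 41 (mod 131).
So M = 41. Lena computes K = M^12 mod 131.
41^1 ≡ 41 (mod 131)
41^2 = (41^1)^2 ≡ 41^2 = 1681 ≡ 109 (mod 131)
41^4 = (41^2)^2 ≡ 109^2 = 11881 ≡ 91 (mod 131)
41^8 = (41^4)^2 ≡ 91^2 = 8281 ≡ 28 (mod 131)
41^12 = 41^8 · 41^4 ≡ 28 · 91 ≡ 59 (mod 131).

59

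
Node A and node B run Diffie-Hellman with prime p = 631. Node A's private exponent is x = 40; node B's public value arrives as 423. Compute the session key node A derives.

366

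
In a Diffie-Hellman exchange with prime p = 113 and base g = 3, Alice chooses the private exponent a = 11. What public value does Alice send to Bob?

76

Public value = 3^11 mod 113.
3^1 ≡ 3 (mod 113)
3^2 = (3^1)^2 ≡ 3^2 = 9 ≡ 9 (mod 113)
3^4 = (3^2)^2 ≡ 9^2 = 81 ≡ 81 (mod 113)
3^8 = (3^4)^2 ≡ 81^2 = 6561 ≡ 7 (mod 113)
3^11 = 3^8 · 3^2 · 3^1 ≡ 7 · 9 · 3 ≡ 76 (mod 113).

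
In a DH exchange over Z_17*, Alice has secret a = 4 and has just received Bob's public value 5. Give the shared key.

Shared key K = 5^4 mod 17.
5^1 ≡ 5 (mod 17)
5^2 = (5^1)^2 ≡ 5^2 = 25 ≡ 8 (mod 17)
5^4 = (5^2)^2 ≡ 8^2 = 64 ≡ 13 (mod 17)

13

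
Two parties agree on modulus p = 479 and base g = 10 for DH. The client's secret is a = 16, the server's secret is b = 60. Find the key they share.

The server sends B = g^b mod p = 10^60 mod 479.
10^1 ≡ 10 (mod 479)
10^2 = (10^1)^2 ≡ 10^2 = 100 ≡ 100 (mod 479)
10^4 = (10^2)^2 ≡ 100^2 = 10000 ≡ 420 (mod 479)
10^8 = (10^4)^2 ≡ 420^2 = 176400 ≡ 128 (mod 479)
10^16 = (10^8)^2 ≡ 128^2 = 16384 ≡ 98 (mod 479)
10^32 = (10^16)^2 ≡ 98^2 = 9604 ≡ 24 (mod 479)
10^60 = 10^32 · 10^16 · 10^8 · 10^4 ≡ 24 · 98 · 128 · 420 ≡ 453 (mod 479).
So B = 453. The client then computes K = B^a mod p = 453^16 mod 479.
453^1 ≡ 453 (mod 479)
453^2 = (453^1)^2 ≡ 453^2 = 205209 ≡ 197 (mod 479)
453^4 = (453^2)^2 ≡ 197^2 = 38809 ≡ 10 (mod 479)
453^8 = (453^4)^2 ≡ 10^2 = 100 ≡ 100 (mod 479)
453^16 = (453^8)^2 ≡ 100^2 = 10000 ≡ 420 (mod 479)

420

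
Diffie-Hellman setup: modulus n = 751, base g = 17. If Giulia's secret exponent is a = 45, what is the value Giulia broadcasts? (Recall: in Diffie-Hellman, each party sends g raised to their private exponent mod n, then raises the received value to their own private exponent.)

Public value = 17^45 mod 751.
17^1 ≡ 17 (mod 751)
17^2 = (17^1)^2 ≡ 17^2 = 289 ≡ 289 (mod 751)
17^4 = (17^2)^2 ≡ 289^2 = 83521 ≡ 160 (mod 751)
17^8 = (17^4)^2 ≡ 160^2 = 25600 ≡ 66 (mod 751)
17^16 = (17^8)^2 ≡ 66^2 = 4356 ≡ 601 (mod 751)
17^32 = (17^16)^2 ≡ 601^2 = 361201 ≡ 721 (mod 751)
17^45 = 17^32 · 17^8 · 17^4 · 17^1 ≡ 721 · 66 · 160 · 17 ≡ 572 (mod 751).

572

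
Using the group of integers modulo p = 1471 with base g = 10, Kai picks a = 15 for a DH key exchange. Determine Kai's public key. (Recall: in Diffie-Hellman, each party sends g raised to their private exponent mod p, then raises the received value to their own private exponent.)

113

Public value = 10^{15} \pmod{1471}.
10^1 ≡ 10 (mod 1471)
10^2 = (10^1)^2 ≡ 10^2 = 100 ≡ 100 (mod 1471)
10^4 = (10^2)^2 ≡ 100^2 = 10000 ≡ 1174 (mod 1471)
10^8 = (10^4)^2 ≡ 1174^2 = 1378276 ≡ 1420 (mod 1471)
10^15 = 10^8 · 10^4 · 10^2 · 10^1 ≡ 1420 · 1174 · 100 · 10 ≡ 113 (mod 1471).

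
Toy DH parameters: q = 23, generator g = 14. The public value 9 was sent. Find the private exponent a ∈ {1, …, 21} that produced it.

12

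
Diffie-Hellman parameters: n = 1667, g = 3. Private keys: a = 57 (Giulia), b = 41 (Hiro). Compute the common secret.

1260

Hiro sends B = g^b mod n = 3^41 mod 1667.
3^1 ≡ 3 (mod 1667)
3^2 = (3^1)^2 ≡ 3^2 = 9 ≡ 9 (mod 1667)
3^4 = (3^2)^2 ≡ 9^2 = 81 ≡ 81 (mod 1667)
3^8 = (3^4)^2 ≡ 81^2 = 6561 ≡ 1560 (mod 1667)
3^16 = (3^8)^2 ≡ 1560^2 = 2433600 ≡ 1447 (mod 1667)
3^32 = (3^16)^2 ≡ 1447^2 = 2093809 ≡ 57 (mod 1667)
3^41 = 3^32 · 3^8 · 3^1 ≡ 57 · 1560 · 3 ≡ 40 (mod 1667).
So B = 40. Giulia then computes K = B^a mod n = 40^57 mod 1667.
40^1 ≡ 40 (mod 1667)
40^2 = (40^1)^2 ≡ 40^2 = 1600 ≡ 1600 (mod 1667)
40^4 = (40^2)^2 ≡ 1600^2 = 2560000 ≡ 1155 (mod 1667)
40^8 = (40^4)^2 ≡ 1155^2 = 1334025 ≡ 425 (mod 1667)
40^16 = (40^8)^2 ≡ 425^2 = 180625 ≡ 589 (mod 1667)
40^32 = (40^16)^2 ≡ 589^2 = 346921 ≡ 185 (mod 1667)
40^57 = 40^32 · 40^16 · 40^8 · 40^1 ≡ 185 · 589 · 425 · 40 ≡ 1260 (mod 1667).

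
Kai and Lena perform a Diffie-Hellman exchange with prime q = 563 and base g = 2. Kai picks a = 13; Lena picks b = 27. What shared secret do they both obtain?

Lena sends B = g^b mod q = 2^27 mod 563.
2^1 ≡ 2 (mod 563)
2^2 = (2^1)^2 ≡ 2^2 = 4 ≡ 4 (mod 563)
2^4 = (2^2)^2 ≡ 4^2 = 16 ≡ 16 (mod 563)
2^8 = (2^4)^2 ≡ 16^2 = 256 ≡ 256 (mod 563)
2^16 = (2^8)^2 ≡ 256^2 = 65536 ≡ 228 (mod 563)
2^27 = 2^16 · 2^8 · 2^2 · 2^1 ≡ 228 · 256 · 4 · 2 ≡ 217 (mod 563).
So B = 217. Kai then computes K = B^a mod q = 217^13 mod 563.
217^1 ≡ 217 (mod 563)
217^2 = (217^1)^2 ≡ 217^2 = 47089 ≡ 360 (mod 563)
217^4 = (217^2)^2 ≡ 360^2 = 129600 ≡ 110 (mod 563)
217^8 = (217^4)^2 ≡ 110^2 = 12100 ≡ 277 (mod 563)
217^13 = 217^8 · 217^4 · 217^1 ≡ 277 · 110 · 217 ≡ 118 (mod 563).

118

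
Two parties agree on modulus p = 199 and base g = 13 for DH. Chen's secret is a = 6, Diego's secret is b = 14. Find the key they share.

Diego sends B = g^b mod p = 13^14 mod 199.
13^1 ≡ 13 (mod 199)
13^2 = (13^1)^2 ≡ 13^2 = 169 ≡ 169 (mod 199)
13^4 = (13^2)^2 ≡ 169^2 = 28561 ≡ 104 (mod 199)
13^8 = (13^4)^2 ≡ 104^2 = 10816 ≡ 70 (mod 199)
13^14 = 13^8 · 13^4 · 13^2 ≡ 70 · 104 · 169 ≡ 102 (mod 199).
So B = 102. Chen then computes K = B^a mod p = 102^6 mod 199.
102^1 ≡ 102 (mod 199)
102^2 = (102^1)^2 ≡ 102^2 = 10404 ≡ 56 (mod 199)
102^4 = (102^2)^2 ≡ 56^2 = 3136 ≡ 151 (mod 199)
102^6 = 102^4 · 102^2 ≡ 151 · 56 ≡ 98 (mod 199).

98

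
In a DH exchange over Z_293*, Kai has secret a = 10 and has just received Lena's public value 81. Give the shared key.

Shared key K = 81^10 mod 293.
81^1 ≡ 81 (mod 293)
81^2 = (81^1)^2 ≡ 81^2 = 6561 ≡ 115 (mod 293)
81^4 = (81^2)^2 ≡ 115^2 = 13225 ≡ 40 (mod 293)
81^8 = (81^4)^2 ≡ 40^2 = 1600 ≡ 135 (mod 293)
81^10 = 81^8 · 81^2 ≡ 135 · 115 ≡ 289 (mod 293).

289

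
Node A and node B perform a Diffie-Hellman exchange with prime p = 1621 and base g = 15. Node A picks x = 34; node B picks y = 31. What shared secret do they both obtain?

Node B sends B = g^y mod p = 15^31 mod 1621.
15^1 ≡ 15 (mod 1621)
15^2 = (15^1)^2 ≡ 15^2 = 225 ≡ 225 (mod 1621)
15^4 = (15^2)^2 ≡ 225^2 = 50625 ≡ 374 (mod 1621)
15^8 = (15^4)^2 ≡ 374^2 = 139876 ≡ 470 (mod 1621)
15^16 = (15^8)^2 ≡ 470^2 = 220900 ≡ 444 (mod 1621)
15^31 = 15^16 · 15^8 · 15^4 · 15^2 · 15^1 ≡ 444 · 470 · 374 · 225 · 15 ≡ 1147 (mod 1621).
So B = 1147. Node A then computes K = B^x mod p = 1147^34 mod 1621.
1147^1 ≡ 1147 (mod 1621)
1147^2 = (1147^1)^2 ≡ 1147^2 = 1315609 ≡ 978 (mod 1621)
1147^4 = (1147^2)^2 ≡ 978^2 = 956484 ≡ 94 (mod 1621)
1147^8 = (1147^4)^2 ≡ 94^2 = 8836 ≡ 731 (mod 1621)
1147^16 = (1147^8)^2 ≡ 731^2 = 534361 ≡ 1052 (mod 1621)
1147^32 = (1147^16)^2 ≡ 1052^2 = 1106704 ≡ 1182 (mod 1621)
1147^34 = 1147^32 · 1147^2 ≡ 1182 · 978 ≡ 223 (mod 1621).

223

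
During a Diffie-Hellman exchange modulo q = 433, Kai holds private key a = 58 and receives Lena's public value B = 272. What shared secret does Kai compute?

17

Shared key K = 272^58 mod 433.
272^1 ≡ 272 (mod 433)
272^2 = (272^1)^2 ≡ 272^2 = 73984 ≡ 374 (mod 433)
272^4 = (272^2)^2 ≡ 374^2 = 139876 ≡ 17 (mod 433)
272^8 = (272^4)^2 ≡ 17^2 = 289 ≡ 289 (mod 433)
272^16 = (272^8)^2 ≡ 289^2 = 83521 ≡ 385 (mod 433)
272^32 = (272^16)^2 ≡ 385^2 = 148225 ≡ 139 (mod 433)
272^58 = 272^32 · 272^16 · 272^8 · 272^2 ≡ 139 · 385 · 289 · 374 ≡ 17 (mod 433).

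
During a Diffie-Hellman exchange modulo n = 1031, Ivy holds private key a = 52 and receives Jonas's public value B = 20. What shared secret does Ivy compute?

Shared key K = 20^52 mod 1031.
20^1 ≡ 20 (mod 1031)
20^2 = (20^1)^2 ≡ 20^2 = 400 ≡ 400 (mod 1031)
20^4 = (20^2)^2 ≡ 400^2 = 160000 ≡ 195 (mod 1031)
20^8 = (20^4)^2 ≡ 195^2 = 38025 ≡ 909 (mod 1031)
20^16 = (20^8)^2 ≡ 909^2 = 826281 ≡ 450 (mod 1031)
20^32 = (20^16)^2 ≡ 450^2 = 202500 ≡ 424 (mod 1031)
20^52 = 20^32 · 20^16 · 20^4 ≡ 424 · 450 · 195 ≡ 303 (mod 1031).

303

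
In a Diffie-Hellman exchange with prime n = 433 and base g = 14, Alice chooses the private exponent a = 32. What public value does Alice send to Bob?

26

Public value = 14^{32} \pmod{433}.
14^1 ≡ 14 (mod 433)
14^2 = (14^1)^2 ≡ 14^2 = 196 ≡ 196 (mod 433)
14^4 = (14^2)^2 ≡ 196^2 = 38416 ≡ 312 (mod 433)
14^8 = (14^4)^2 ≡ 312^2 = 97344 ≡ 352 (mod 433)
14^16 = (14^8)^2 ≡ 352^2 = 123904 ≡ 66 (mod 433)
14^32 = (14^16)^2 ≡ 66^2 = 4356 ≡ 26 (mod 433)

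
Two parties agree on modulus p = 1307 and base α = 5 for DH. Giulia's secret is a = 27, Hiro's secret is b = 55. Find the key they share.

Hiro sends B = α^b mod p = 5^55 mod 1307.
5^1 ≡ 5 (mod 1307)
5^2 = (5^1)^2 ≡ 5^2 = 25 ≡ 25 (mod 1307)
5^4 = (5^2)^2 ≡ 25^2 = 625 ≡ 625 (mod 1307)
5^8 = (5^4)^2 ≡ 625^2 = 390625 ≡ 1139 (mod 1307)
5^16 = (5^8)^2 ≡ 1139^2 = 1297321 ≡ 777 (mod 1307)
5^32 = (5^16)^2 ≡ 777^2 = 603729 ≡ 1202 (mod 1307)
5^55 = 5^32 · 5^16 · 5^4 · 5^2 · 5^1 ≡ 1202 · 777 · 625 · 25 · 5 ≡ 477 (mod 1307).
So B = 477. Giulia then computes K = B^a mod p = 477^27 mod 1307.
477^1 ≡ 477 (mod 1307)
477^2 = (477^1)^2 ≡ 477^2 = 227529 ≡ 111 (mod 1307)
477^4 = (477^2)^2 ≡ 111^2 = 12321 ≡ 558 (mod 1307)
477^8 = (477^4)^2 ≡ 558^2 = 311364 ≡ 298 (mod 1307)
477^16 = (477^8)^2 ≡ 298^2 = 88804 ≡ 1235 (mod 1307)
477^27 = 477^16 · 477^8 · 477^2 · 477^1 ≡ 1235 · 298 · 111 · 477 ≡ 498 (mod 1307).

498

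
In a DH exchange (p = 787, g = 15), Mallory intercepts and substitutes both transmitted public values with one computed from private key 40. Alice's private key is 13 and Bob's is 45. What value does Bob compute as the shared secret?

642

Bob receives Mallory's public value M = 15^40 mod 787 instead of the honest one.
15^1 ≡ 15 (mod 787)
15^2 = (15^1)^2 ≡ 15^2 = 225 ≡ 225 (mod 787)
15^4 = (15^2)^2 ≡ 225^2 = 50625 ≡ 257 (mod 787)
15^8 = (15^4)^2 ≡ 257^2 = 66049 ≡ 728 (mod 787)
15^16 = (15^8)^2 ≡ 728^2 = 529984 ≡ 333 (mod 787)
15^32 = (15^16)^2 ≡ 333^2 = 110889 ≡ 709 (mod 787)
15^40 = 15^32 · 15^8 ≡ 709 · 728 ≡ 667 (mod 787).
So M = 667. Bob computes K = M^45 mod 787.
667^1 ≡ 667 (mod 787)
667^2 = (667^1)^2 ≡ 667^2 = 444889 ≡ 234 (mod 787)
667^4 = (667^2)^2 ≡ 234^2 = 54756 ≡ 453 (mod 787)
667^8 = (667^4)^2 ≡ 453^2 = 205209 ≡ 589 (mod 787)
667^16 = (667^8)^2 ≡ 589^2 = 346921 ≡ 641 (mod 787)
667^32 = (667^16)^2 ≡ 641^2 = 410881 ≡ 67 (mod 787)
667^45 = 667^32 · 667^8 · 667^4 · 667^1 ≡ 67 · 589 · 453 · 667 ≡ 642 (mod 787).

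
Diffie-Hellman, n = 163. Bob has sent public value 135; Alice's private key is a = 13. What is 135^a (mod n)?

Shared key K = 135^13 mod 163.
135^1 ≡ 135 (mod 163)
135^2 = (135^1)^2 ≡ 135^2 = 18225 ≡ 132 (mod 163)
135^4 = (135^2)^2 ≡ 132^2 = 17424 ≡ 146 (mod 163)
135^8 = (135^4)^2 ≡ 146^2 = 21316 ≡ 126 (mod 163)
135^13 = 135^8 · 135^4 · 135^1 ≡ 126 · 146 · 135 ≡ 155 (mod 163).

155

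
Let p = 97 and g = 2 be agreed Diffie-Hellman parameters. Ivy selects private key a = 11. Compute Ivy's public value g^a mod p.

11

Public value = 2^11 mod 97.
2^1 ≡ 2 (mod 97)
2^2 = (2^1)^2 ≡ 2^2 = 4 ≡ 4 (mod 97)
2^4 = (2^2)^2 ≡ 4^2 = 16 ≡ 16 (mod 97)
2^8 = (2^4)^2 ≡ 16^2 = 256 ≡ 62 (mod 97)
2^11 = 2^8 · 2^2 · 2^1 ≡ 62 · 4 · 2 ≡ 11 (mod 97).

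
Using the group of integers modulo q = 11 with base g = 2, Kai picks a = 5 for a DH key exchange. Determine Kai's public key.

10

Public value = 2^5 (mod 11).
2^1 ≡ 2 (mod 11)
2^2 = (2^1)^2 ≡ 2^2 = 4 ≡ 4 (mod 11)
2^4 = (2^2)^2 ≡ 4^2 = 16 ≡ 5 (mod 11)
2^5 = 2^4 · 2^1 ≡ 5 · 2 ≡ 10 (mod 11).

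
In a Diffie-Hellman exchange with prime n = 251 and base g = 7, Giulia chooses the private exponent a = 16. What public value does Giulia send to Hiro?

28

Public value = 7^16 (mod 251).
7^1 ≡ 7 (mod 251)
7^2 = (7^1)^2 ≡ 7^2 = 49 ≡ 49 (mod 251)
7^4 = (7^2)^2 ≡ 49^2 = 2401 ≡ 142 (mod 251)
7^8 = (7^4)^2 ≡ 142^2 = 20164 ≡ 84 (mod 251)
7^16 = (7^8)^2 ≡ 84^2 = 7056 ≡ 28 (mod 251)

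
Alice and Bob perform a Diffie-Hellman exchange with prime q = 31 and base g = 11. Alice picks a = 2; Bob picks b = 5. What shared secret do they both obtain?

5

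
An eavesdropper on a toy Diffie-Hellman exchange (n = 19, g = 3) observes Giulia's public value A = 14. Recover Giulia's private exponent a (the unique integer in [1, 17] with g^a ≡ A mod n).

13

Try successive powers of 3 modulo 19:
3^1 ≡ 3
3^2 ≡ 9
3^3 ≡ 8
3^4 ≡ 5
3^5 ≡ 15
3^6 ≡ 7
3^7 ≡ 2
3^8 ≡ 6
3^9 ≡ 18
3^10 ≡ 16
3^11 ≡ 10
3^12 ≡ 11
3^13 ≡ 14
Found: a = 13.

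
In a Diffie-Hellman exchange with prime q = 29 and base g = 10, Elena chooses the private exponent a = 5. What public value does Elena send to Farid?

8

Public value = 10^5 mod 29.
10^1 ≡ 10 (mod 29)
10^2 = (10^1)^2 ≡ 10^2 = 100 ≡ 13 (mod 29)
10^4 = (10^2)^2 ≡ 13^2 = 169 ≡ 24 (mod 29)
10^5 = 10^4 · 10^1 ≡ 24 · 10 ≡ 8 (mod 29).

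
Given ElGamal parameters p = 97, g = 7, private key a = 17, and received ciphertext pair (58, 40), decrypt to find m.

75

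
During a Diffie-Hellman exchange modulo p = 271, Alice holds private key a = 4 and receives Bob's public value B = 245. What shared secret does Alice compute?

Shared key K = 245^4 mod 271.
245^1 ≡ 245 (mod 271)
245^2 = (245^1)^2 ≡ 245^2 = 60025 ≡ 134 (mod 271)
245^4 = (245^2)^2 ≡ 134^2 = 17956 ≡ 70 (mod 271)

70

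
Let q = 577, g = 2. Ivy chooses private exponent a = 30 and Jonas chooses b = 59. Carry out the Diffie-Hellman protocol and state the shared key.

195

Jonas sends B = g^b mod q = 2^59 mod 577.
2^1 ≡ 2 (mod 577)
2^2 = (2^1)^2 ≡ 2^2 = 4 ≡ 4 (mod 577)
2^4 = (2^2)^2 ≡ 4^2 = 16 ≡ 16 (mod 577)
2^8 = (2^4)^2 ≡ 16^2 = 256 ≡ 256 (mod 577)
2^16 = (2^8)^2 ≡ 256^2 = 65536 ≡ 335 (mod 577)
2^32 = (2^16)^2 ≡ 335^2 = 112225 ≡ 287 (mod 577)
2^59 = 2^32 · 2^16 · 2^8 · 2^2 · 2^1 ≡ 287 · 335 · 256 · 4 · 2 ≡ 248 (mod 577).
So B = 248. Ivy then computes K = B^a mod q = 248^30 mod 577.
248^1 ≡ 248 (mod 577)
248^2 = (248^1)^2 ≡ 248^2 = 61504 ≡ 342 (mod 577)
248^4 = (248^2)^2 ≡ 342^2 = 116964 ≡ 410 (mod 577)
248^8 = (248^4)^2 ≡ 410^2 = 168100 ≡ 193 (mod 577)
248^16 = (248^8)^2 ≡ 193^2 = 37249 ≡ 321 (mod 577)
248^30 = 248^16 · 248^8 · 248^4 · 248^2 ≡ 321 · 193 · 410 · 342 ≡ 195 (mod 577).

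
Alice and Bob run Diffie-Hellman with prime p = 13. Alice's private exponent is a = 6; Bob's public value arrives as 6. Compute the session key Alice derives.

Shared key K = 6^6 mod 13.
6^1 ≡ 6 (mod 13)
6^2 = (6^1)^2 ≡ 6^2 = 36 ≡ 10 (mod 13)
6^4 = (6^2)^2 ≡ 10^2 = 100 ≡ 9 (mod 13)
6^6 = 6^4 · 6^2 ≡ 9 · 10 ≡ 12 (mod 13).

12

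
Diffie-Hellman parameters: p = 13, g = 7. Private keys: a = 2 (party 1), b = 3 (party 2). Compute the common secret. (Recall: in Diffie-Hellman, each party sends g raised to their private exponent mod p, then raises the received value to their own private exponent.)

12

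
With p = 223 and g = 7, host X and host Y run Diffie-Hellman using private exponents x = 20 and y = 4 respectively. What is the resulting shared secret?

Host X sends A = g^x mod p = 7^20 mod 223.
7^1 ≡ 7 (mod 223)
7^2 = (7^1)^2 ≡ 7^2 = 49 ≡ 49 (mod 223)
7^4 = (7^2)^2 ≡ 49^2 = 2401 ≡ 171 (mod 223)
7^8 = (7^4)^2 ≡ 171^2 = 29241 ≡ 28 (mod 223)
7^16 = (7^8)^2 ≡ 28^2 = 784 ≡ 115 (mod 223)
7^20 = 7^16 · 7^4 ≡ 115 · 171 ≡ 41 (mod 223).
So A = 41. Host Y then computes K = A^y mod p = 41^4 mod 223.
41^1 ≡ 41 (mod 223)
41^2 = (41^1)^2 ≡ 41^2 = 1681 ≡ 120 (mod 223)
41^4 = (41^2)^2 ≡ 120^2 = 14400 ≡ 128 (mod 223)

128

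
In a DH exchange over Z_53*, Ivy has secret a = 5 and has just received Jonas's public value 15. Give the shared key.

44

Shared key K = 15^5 mod 53.
15^1 ≡ 15 (mod 53)
15^2 = (15^1)^2 ≡ 15^2 = 225 ≡ 13 (mod 53)
15^4 = (15^2)^2 ≡ 13^2 = 169 ≡ 10 (mod 53)
15^5 = 15^4 · 15^1 ≡ 10 · 15 ≡ 44 (mod 53).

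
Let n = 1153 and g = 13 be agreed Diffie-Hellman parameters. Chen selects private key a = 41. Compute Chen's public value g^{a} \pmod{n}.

497

Public value = 13^{41} \pmod{1153}.
13^1 ≡ 13 (mod 1153)
13^2 = (13^1)^2 ≡ 13^2 = 169 ≡ 169 (mod 1153)
13^4 = (13^2)^2 ≡ 169^2 = 28561 ≡ 889 (mod 1153)
13^8 = (13^4)^2 ≡ 889^2 = 790321 ≡ 516 (mod 1153)
13^16 = (13^8)^2 ≡ 516^2 = 266256 ≡ 1066 (mod 1153)
13^32 = (13^16)^2 ≡ 1066^2 = 1136356 ≡ 651 (mod 1153)
13^41 = 13^32 · 13^8 · 13^1 ≡ 651 · 516 · 13 ≡ 497 (mod 1153).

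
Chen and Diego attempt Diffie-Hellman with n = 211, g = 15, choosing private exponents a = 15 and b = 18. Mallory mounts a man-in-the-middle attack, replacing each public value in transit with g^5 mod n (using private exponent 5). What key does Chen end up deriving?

Chen receives Mallory's public value M = 15^5 mod 211 instead of the honest one.
15^1 ≡ 15 (mod 211)
15^2 = (15^1)^2 ≡ 15^2 = 225 ≡ 14 (mod 211)
15^4 = (15^2)^2 ≡ 14^2 = 196 ≡ 196 (mod 211)
15^5 = 15^4 · 15^1 ≡ 196 · 15 ≡ 197 (mod 211).
So M = 197. Chen computes K = M^15 mod 211.
197^1 ≡ 197 (mod 211)
197^2 = (197^1)^2 ≡ 197^2 = 38809 ≡ 196 (mod 211)
197^4 = (197^2)^2 ≡ 196^2 = 38416 ≡ 14 (mod 211)
197^8 = (197^4)^2 ≡ 14^2 = 196 ≡ 196 (mod 211)
197^15 = 197^8 · 197^4 · 197^2 · 197^1 ≡ 196 · 14 · 196 · 197 ≡ 210 (mod 211).

210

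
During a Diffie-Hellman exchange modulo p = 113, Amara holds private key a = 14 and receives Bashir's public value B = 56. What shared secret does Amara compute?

112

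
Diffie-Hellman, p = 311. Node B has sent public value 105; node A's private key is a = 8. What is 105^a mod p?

49

Shared key K = 105^8 mod 311.
105^1 ≡ 105 (mod 311)
105^2 = (105^1)^2 ≡ 105^2 = 11025 ≡ 140 (mod 311)
105^4 = (105^2)^2 ≡ 140^2 = 19600 ≡ 7 (mod 311)
105^8 = (105^4)^2 ≡ 7^2 = 49 ≡ 49 (mod 311)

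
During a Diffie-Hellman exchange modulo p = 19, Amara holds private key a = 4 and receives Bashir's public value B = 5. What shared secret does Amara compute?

17

Shared key K = 5^4 mod 19.
5^1 ≡ 5 (mod 19)
5^2 = (5^1)^2 ≡ 5^2 = 25 ≡ 6 (mod 19)
5^4 = (5^2)^2 ≡ 6^2 = 36 ≡ 17 (mod 19)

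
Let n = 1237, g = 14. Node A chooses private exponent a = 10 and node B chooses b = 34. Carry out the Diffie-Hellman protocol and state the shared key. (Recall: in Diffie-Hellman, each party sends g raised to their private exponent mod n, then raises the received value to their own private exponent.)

650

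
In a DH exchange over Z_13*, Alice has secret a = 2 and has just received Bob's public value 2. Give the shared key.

4

Shared key K = 2^2 mod 13.
2^1 ≡ 2 (mod 13)
2^2 = (2^1)^2 ≡ 2^2 = 4 ≡ 4 (mod 13)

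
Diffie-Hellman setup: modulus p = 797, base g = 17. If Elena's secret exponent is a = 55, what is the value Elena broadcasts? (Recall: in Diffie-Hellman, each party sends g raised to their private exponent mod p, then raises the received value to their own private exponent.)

90

Public value = 17^55 mod 797.
17^1 ≡ 17 (mod 797)
17^2 = (17^1)^2 ≡ 17^2 = 289 ≡ 289 (mod 797)
17^4 = (17^2)^2 ≡ 289^2 = 83521 ≡ 633 (mod 797)
17^8 = (17^4)^2 ≡ 633^2 = 400689 ≡ 595 (mod 797)
17^16 = (17^8)^2 ≡ 595^2 = 354025 ≡ 157 (mod 797)
17^32 = (17^16)^2 ≡ 157^2 = 24649 ≡ 739 (mod 797)
17^55 = 17^32 · 17^16 · 17^4 · 17^2 · 17^1 ≡ 739 · 157 · 633 · 289 · 17 ≡ 90 (mod 797).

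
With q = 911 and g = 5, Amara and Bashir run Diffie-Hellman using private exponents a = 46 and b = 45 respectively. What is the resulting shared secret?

242

Amara sends A = g^a mod q = 5^46 mod 911.
5^1 ≡ 5 (mod 911)
5^2 = (5^1)^2 ≡ 5^2 = 25 ≡ 25 (mod 911)
5^4 = (5^2)^2 ≡ 25^2 = 625 ≡ 625 (mod 911)
5^8 = (5^4)^2 ≡ 625^2 = 390625 ≡ 717 (mod 911)
5^16 = (5^8)^2 ≡ 717^2 = 514089 ≡ 285 (mod 911)
5^32 = (5^16)^2 ≡ 285^2 = 81225 ≡ 146 (mod 911)
5^46 = 5^32 · 5^8 · 5^4 · 5^2 ≡ 146 · 717 · 625 · 25 ≡ 389 (mod 911).
So A = 389. Bashir then computes K = A^b mod q = 389^45 mod 911.
389^1 ≡ 389 (mod 911)
389^2 = (389^1)^2 ≡ 389^2 = 151321 ≡ 95 (mod 911)
389^4 = (389^2)^2 ≡ 95^2 = 9025 ≡ 826 (mod 911)
389^8 = (389^4)^2 ≡ 826^2 = 682276 ≡ 848 (mod 911)
389^16 = (389^8)^2 ≡ 848^2 = 719104 ≡ 325 (mod 911)
389^32 = (389^16)^2 ≡ 325^2 = 105625 ≡ 860 (mod 911)
389^45 = 389^32 · 389^8 · 389^4 · 389^1 ≡ 860 · 848 · 826 · 389 ≡ 242 (mod 911).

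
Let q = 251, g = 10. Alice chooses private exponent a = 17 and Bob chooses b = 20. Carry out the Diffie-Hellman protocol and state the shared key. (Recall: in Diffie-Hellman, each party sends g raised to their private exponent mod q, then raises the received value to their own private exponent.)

Alice sends A = g^a mod q = 10^17 mod 251.
10^1 ≡ 10 (mod 251)
10^2 = (10^1)^2 ≡ 10^2 = 100 ≡ 100 (mod 251)
10^4 = (10^2)^2 ≡ 100^2 = 10000 ≡ 211 (mod 251)
10^8 = (10^4)^2 ≡ 211^2 = 44521 ≡ 94 (mod 251)
10^16 = (10^8)^2 ≡ 94^2 = 8836 ≡ 51 (mod 251)
10^17 = 10^16 · 10^1 ≡ 51 · 10 ≡ 8 (mod 251).
So A = 8. Bob then computes K = A^b mod q = 8^20 mod 251.
8^1 ≡ 8 (mod 251)
8^2 = (8^1)^2 ≡ 8^2 = 64 ≡ 64 (mod 251)
8^4 = (8^2)^2 ≡ 64^2 = 4096 ≡ 80 (mod 251)
8^8 = (8^4)^2 ≡ 80^2 = 6400 ≡ 125 (mod 251)
8^16 = (8^8)^2 ≡ 125^2 = 15625 ≡ 63 (mod 251)
8^20 = 8^16 · 8^4 ≡ 63 · 80 ≡ 20 (mod 251).

20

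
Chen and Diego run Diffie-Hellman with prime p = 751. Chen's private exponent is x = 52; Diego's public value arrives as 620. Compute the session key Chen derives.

197

Shared key K = 620^52 mod 751.
620^1 ≡ 620 (mod 751)
620^2 = (620^1)^2 ≡ 620^2 = 384400 ≡ 639 (mod 751)
620^4 = (620^2)^2 ≡ 639^2 = 408321 ≡ 528 (mod 751)
620^8 = (620^4)^2 ≡ 528^2 = 278784 ≡ 163 (mod 751)
620^16 = (620^8)^2 ≡ 163^2 = 26569 ≡ 284 (mod 751)
620^32 = (620^16)^2 ≡ 284^2 = 80656 ≡ 299 (mod 751)
620^52 = 620^32 · 620^16 · 620^4 ≡ 299 · 284 · 528 ≡ 197 (mod 751).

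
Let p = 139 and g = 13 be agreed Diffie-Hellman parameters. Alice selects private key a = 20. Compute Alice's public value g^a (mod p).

Public value = 13^20 (mod 139).
13^1 ≡ 13 (mod 139)
13^2 = (13^1)^2 ≡ 13^2 = 169 ≡ 30 (mod 139)
13^4 = (13^2)^2 ≡ 30^2 = 900 ≡ 66 (mod 139)
13^8 = (13^4)^2 ≡ 66^2 = 4356 ≡ 47 (mod 139)
13^16 = (13^8)^2 ≡ 47^2 = 2209 ≡ 124 (mod 139)
13^20 = 13^16 · 13^4 ≡ 124 · 66 ≡ 122 (mod 139).

122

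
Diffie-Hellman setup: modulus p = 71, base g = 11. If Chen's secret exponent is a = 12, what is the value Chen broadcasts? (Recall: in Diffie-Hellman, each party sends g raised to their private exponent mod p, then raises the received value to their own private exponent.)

38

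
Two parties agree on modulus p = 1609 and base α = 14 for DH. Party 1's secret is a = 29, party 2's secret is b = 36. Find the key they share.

1545

Party 1 sends A = α^a mod p = 14^29 mod 1609.
14^1 ≡ 14 (mod 1609)
14^2 = (14^1)^2 ≡ 14^2 = 196 ≡ 196 (mod 1609)
14^4 = (14^2)^2 ≡ 196^2 = 38416 ≡ 1409 (mod 1609)
14^8 = (14^4)^2 ≡ 1409^2 = 1985281 ≡ 1384 (mod 1609)
14^16 = (14^8)^2 ≡ 1384^2 = 1915456 ≡ 746 (mod 1609)
14^29 = 14^16 · 14^8 · 14^4 · 14^1 ≡ 746 · 1384 · 1409 · 14 ≡ 754 (mod 1609).
So A = 754. Party 2 then computes K = A^b mod p = 754^36 mod 1609.
754^1 ≡ 754 (mod 1609)
754^2 = (754^1)^2 ≡ 754^2 = 568516 ≡ 539 (mod 1609)
754^4 = (754^2)^2 ≡ 539^2 = 290521 ≡ 901 (mod 1609)
754^8 = (754^4)^2 ≡ 901^2 = 811801 ≡ 865 (mod 1609)
754^16 = (754^8)^2 ≡ 865^2 = 748225 ≡ 40 (mod 1609)
754^32 = (754^16)^2 ≡ 40^2 = 1600 ≡ 1600 (mod 1609)
754^36 = 754^32 · 754^4 ≡ 1600 · 901 ≡ 1545 (mod 1609).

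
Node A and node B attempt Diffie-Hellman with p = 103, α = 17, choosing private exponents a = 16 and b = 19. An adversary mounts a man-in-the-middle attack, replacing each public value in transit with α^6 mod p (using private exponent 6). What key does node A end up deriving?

Node A receives an adversary's public value M = 17^6 mod 103 instead of the honest one.
17^1 ≡ 17 (mod 103)
17^2 = (17^1)^2 ≡ 17^2 = 289 ≡ 83 (mod 103)
17^4 = (17^2)^2 ≡ 83^2 = 6889 ≡ 91 (mod 103)
17^6 = 17^4 · 17^2 ≡ 91 · 83 ≡ 34 (mod 103).
So M = 34. Node A computes K = M^16 mod 103.
34^1 ≡ 34 (mod 103)
34^2 = (34^1)^2 ≡ 34^2 = 1156 ≡ 23 (mod 103)
34^4 = (34^2)^2 ≡ 23^2 = 529 ≡ 14 (mod 103)
34^8 = (34^4)^2 ≡ 14^2 = 196 ≡ 93 (mod 103)
34^16 = (34^8)^2 ≡ 93^2 = 8649 ≡ 100 (mod 103)

100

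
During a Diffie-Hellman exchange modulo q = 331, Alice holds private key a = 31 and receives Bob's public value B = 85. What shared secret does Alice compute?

180

Shared key K = 85^31 mod 331.
85^1 ≡ 85 (mod 331)
85^2 = (85^1)^2 ≡ 85^2 = 7225 ≡ 274 (mod 331)
85^4 = (85^2)^2 ≡ 274^2 = 75076 ≡ 270 (mod 331)
85^8 = (85^4)^2 ≡ 270^2 = 72900 ≡ 80 (mod 331)
85^16 = (85^8)^2 ≡ 80^2 = 6400 ≡ 111 (mod 331)
85^31 = 85^16 · 85^8 · 85^4 · 85^2 · 85^1 ≡ 111 · 80 · 270 · 274 · 85 ≡ 180 (mod 331).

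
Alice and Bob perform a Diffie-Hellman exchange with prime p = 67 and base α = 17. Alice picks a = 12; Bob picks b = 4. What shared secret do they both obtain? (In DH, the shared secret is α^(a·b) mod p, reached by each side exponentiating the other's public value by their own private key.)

Bob sends B = α^b mod p = 17^4 mod 67.
17^1 ≡ 17 (mod 67)
17^2 = (17^1)^2 ≡ 17^2 = 289 ≡ 21 (mod 67)
17^4 = (17^2)^2 ≡ 21^2 = 441 ≡ 39 (mod 67)
So B = 39. Alice then computes K = B^a mod p = 39^12 mod 67.
39^1 ≡ 39 (mod 67)
39^2 = (39^1)^2 ≡ 39^2 = 1521 ≡ 47 (mod 67)
39^4 = (39^2)^2 ≡ 47^2 = 2209 ≡ 65 (mod 67)
39^8 = (39^4)^2 ≡ 65^2 = 4225 ≡ 4 (mod 67)
39^12 = 39^8 · 39^4 ≡ 4 · 65 ≡ 59 (mod 67).

59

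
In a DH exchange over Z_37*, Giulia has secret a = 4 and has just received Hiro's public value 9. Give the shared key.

12

Shared key K = 9^4 mod 37.
9^1 ≡ 9 (mod 37)
9^2 = (9^1)^2 ≡ 9^2 = 81 ≡ 7 (mod 37)
9^4 = (9^2)^2 ≡ 7^2 = 49 ≡ 12 (mod 37)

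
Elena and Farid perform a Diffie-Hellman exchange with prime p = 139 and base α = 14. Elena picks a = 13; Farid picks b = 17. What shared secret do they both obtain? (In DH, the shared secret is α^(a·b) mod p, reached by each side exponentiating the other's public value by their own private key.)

Farid sends B = α^b mod p = 14^17 mod 139.
14^1 ≡ 14 (mod 139)
14^2 = (14^1)^2 ≡ 14^2 = 196 ≡ 57 (mod 139)
14^4 = (14^2)^2 ≡ 57^2 = 3249 ≡ 52 (mod 139)
14^8 = (14^4)^2 ≡ 52^2 = 2704 ≡ 63 (mod 139)
14^16 = (14^8)^2 ≡ 63^2 = 3969 ≡ 77 (mod 139)
14^17 = 14^16 · 14^1 ≡ 77 · 14 ≡ 105 (mod 139).
So B = 105. Elena then computes K = B^a mod p = 105^13 mod 139.
105^1 ≡ 105 (mod 139)
105^2 = (105^1)^2 ≡ 105^2 = 11025 ≡ 44 (mod 139)
105^4 = (105^2)^2 ≡ 44^2 = 1936 ≡ 129 (mod 139)
105^8 = (105^4)^2 ≡ 129^2 = 16641 ≡ 100 (mod 139)
105^13 = 105^8 · 105^4 · 105^1 ≡ 100 · 129 · 105 ≡ 84 (mod 139).

84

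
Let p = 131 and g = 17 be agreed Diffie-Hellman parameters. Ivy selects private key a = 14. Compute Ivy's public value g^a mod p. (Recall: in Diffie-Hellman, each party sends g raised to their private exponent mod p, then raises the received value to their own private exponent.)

59

Public value = 17^14 mod 131.
17^1 ≡ 17 (mod 131)
17^2 = (17^1)^2 ≡ 17^2 = 289 ≡ 27 (mod 131)
17^4 = (17^2)^2 ≡ 27^2 = 729 ≡ 74 (mod 131)
17^8 = (17^4)^2 ≡ 74^2 = 5476 ≡ 105 (mod 131)
17^14 = 17^8 · 17^4 · 17^2 ≡ 105 · 74 · 27 ≡ 59 (mod 131).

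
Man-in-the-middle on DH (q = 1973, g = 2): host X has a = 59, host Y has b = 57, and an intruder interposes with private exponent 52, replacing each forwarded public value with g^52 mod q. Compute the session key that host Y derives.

1909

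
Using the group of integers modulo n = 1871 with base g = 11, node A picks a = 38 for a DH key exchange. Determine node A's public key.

1436

Public value = 11^38 mod 1871.
11^1 ≡ 11 (mod 1871)
11^2 = (11^1)^2 ≡ 11^2 = 121 ≡ 121 (mod 1871)
11^4 = (11^2)^2 ≡ 121^2 = 14641 ≡ 1544 (mod 1871)
11^8 = (11^4)^2 ≡ 1544^2 = 2383936 ≡ 282 (mod 1871)
11^16 = (11^8)^2 ≡ 282^2 = 79524 ≡ 942 (mod 1871)
11^32 = (11^16)^2 ≡ 942^2 = 887364 ≡ 510 (mod 1871)
11^38 = 11^32 · 11^4 · 11^2 ≡ 510 · 1544 · 121 ≡ 1436 (mod 1871).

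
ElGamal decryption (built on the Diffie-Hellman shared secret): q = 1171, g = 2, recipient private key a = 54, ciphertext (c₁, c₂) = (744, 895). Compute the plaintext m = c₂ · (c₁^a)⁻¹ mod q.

928

Shared mask s = c₁^a mod q = 744^54 mod 1171.
744^1 ≡ 744 (mod 1171)
744^2 = (744^1)^2 ≡ 744^2 = 553536 ≡ 824 (mod 1171)
744^4 = (744^2)^2 ≡ 824^2 = 678976 ≡ 967 (mod 1171)
744^8 = (744^4)^2 ≡ 967^2 = 935089 ≡ 631 (mod 1171)
744^16 = (744^8)^2 ≡ 631^2 = 398161 ≡ 21 (mod 1171)
744^32 = (744^16)^2 ≡ 21^2 = 441 ≡ 441 (mod 1171)
744^54 = 744^32 · 744^16 · 744^4 · 744^2 ≡ 441 · 21 · 967 · 824 ≡ 883 (mod 1171).
So s = 883; s⁻¹ ≡ 370 (mod 1171).
m = c₂ · s⁻¹ mod 1171 = 895 · 370 mod 1171 = 928.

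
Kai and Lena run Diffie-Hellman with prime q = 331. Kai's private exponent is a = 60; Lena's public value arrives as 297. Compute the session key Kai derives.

180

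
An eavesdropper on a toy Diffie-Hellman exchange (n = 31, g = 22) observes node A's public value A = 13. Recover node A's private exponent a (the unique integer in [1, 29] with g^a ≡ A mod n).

Try successive powers of 22 modulo 31:
22^1 ≡ 22
22^2 ≡ 19
22^3 ≡ 15
22^4 ≡ 20
22^5 ≡ 6
22^6 ≡ 8
22^7 ≡ 21
22^8 ≡ 28
22^9 ≡ 27
22^10 ≡ 5
22^11 ≡ 17
22^12 ≡ 2
22^13 ≡ 13
Found: a = 13.

13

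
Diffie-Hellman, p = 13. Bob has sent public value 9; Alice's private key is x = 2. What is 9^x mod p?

3

Shared key K = 9^2 mod 13.
9^1 ≡ 9 (mod 13)
9^2 = (9^1)^2 ≡ 9^2 = 81 ≡ 3 (mod 13)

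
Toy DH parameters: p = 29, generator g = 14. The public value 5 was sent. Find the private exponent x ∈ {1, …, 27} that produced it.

6

Try successive powers of 14 modulo 29:
14^1 ≡ 14
14^2 ≡ 22
14^3 ≡ 18
14^4 ≡ 20
14^5 ≡ 19
14^6 ≡ 5
Found: x = 6.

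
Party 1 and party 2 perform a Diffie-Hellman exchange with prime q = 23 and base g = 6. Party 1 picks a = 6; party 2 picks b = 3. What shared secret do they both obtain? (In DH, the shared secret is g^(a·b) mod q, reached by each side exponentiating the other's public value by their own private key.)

3

Party 1 sends A = g^a mod q = 6^6 mod 23.
6^1 ≡ 6 (mod 23)
6^2 = (6^1)^2 ≡ 6^2 = 36 ≡ 13 (mod 23)
6^4 = (6^2)^2 ≡ 13^2 = 169 ≡ 8 (mod 23)
6^6 = 6^4 · 6^2 ≡ 8 · 13 ≡ 12 (mod 23).
So A = 12. Party 2 then computes K = A^b mod q = 12^3 mod 23.
12^1 ≡ 12 (mod 23)
12^2 = (12^1)^2 ≡ 12^2 = 144 ≡ 6 (mod 23)
12^3 = 12^2 · 12^1 ≡ 6 · 12 ≡ 3 (mod 23).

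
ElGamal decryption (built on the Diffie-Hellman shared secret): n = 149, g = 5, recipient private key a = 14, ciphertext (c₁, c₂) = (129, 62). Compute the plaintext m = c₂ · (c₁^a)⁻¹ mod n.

97

Shared mask s = c₁^a mod n = 129^14 mod 149.
129^1 ≡ 129 (mod 149)
129^2 = (129^1)^2 ≡ 129^2 = 16641 ≡ 102 (mod 149)
129^4 = (129^2)^2 ≡ 102^2 = 10404 ≡ 123 (mod 149)
129^8 = (129^4)^2 ≡ 123^2 = 15129 ≡ 80 (mod 149)
129^14 = 129^8 · 129^4 · 129^2 ≡ 80 · 123 · 102 ≡ 16 (mod 149).
So s = 16; s⁻¹ ≡ 28 (mod 149).
m = c₂ · s⁻¹ mod 149 = 62 · 28 mod 149 = 97.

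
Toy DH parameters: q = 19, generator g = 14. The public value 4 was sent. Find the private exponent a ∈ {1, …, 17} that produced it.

Try successive powers of 14 modulo 19:
14^1 ≡ 14
14^2 ≡ 6
14^3 ≡ 8
14^4 ≡ 17
14^5 ≡ 10
14^6 ≡ 7
14^7 ≡ 3
14^8 ≡ 4
Found: a = 8.

8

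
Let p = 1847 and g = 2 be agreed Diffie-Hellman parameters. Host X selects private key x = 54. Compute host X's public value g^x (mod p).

930

Public value = 2^54 (mod 1847).
2^1 ≡ 2 (mod 1847)
2^2 = (2^1)^2 ≡ 2^2 = 4 ≡ 4 (mod 1847)
2^4 = (2^2)^2 ≡ 4^2 = 16 ≡ 16 (mod 1847)
2^8 = (2^4)^2 ≡ 16^2 = 256 ≡ 256 (mod 1847)
2^16 = (2^8)^2 ≡ 256^2 = 65536 ≡ 891 (mod 1847)
2^32 = (2^16)^2 ≡ 891^2 = 793881 ≡ 1518 (mod 1847)
2^54 = 2^32 · 2^16 · 2^4 · 2^2 ≡ 1518 · 891 · 16 · 4 ≡ 930 (mod 1847).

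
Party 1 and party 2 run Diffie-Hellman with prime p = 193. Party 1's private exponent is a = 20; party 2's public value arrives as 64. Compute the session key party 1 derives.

112

Shared key K = 64^20 mod 193.
64^1 ≡ 64 (mod 193)
64^2 = (64^1)^2 ≡ 64^2 = 4096 ≡ 43 (mod 193)
64^4 = (64^2)^2 ≡ 43^2 = 1849 ≡ 112 (mod 193)
64^8 = (64^4)^2 ≡ 112^2 = 12544 ≡ 192 (mod 193)
64^16 = (64^8)^2 ≡ 192^2 = 36864 ≡ 1 (mod 193)
64^20 = 64^16 · 64^4 ≡ 1 · 112 ≡ 112 (mod 193).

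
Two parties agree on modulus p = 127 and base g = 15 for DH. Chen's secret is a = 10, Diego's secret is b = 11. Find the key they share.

49

Chen sends A = g^a mod p = 15^10 mod 127.
15^1 ≡ 15 (mod 127)
15^2 = (15^1)^2 ≡ 15^2 = 225 ≡ 98 (mod 127)
15^4 = (15^2)^2 ≡ 98^2 = 9604 ≡ 79 (mod 127)
15^8 = (15^4)^2 ≡ 79^2 = 6241 ≡ 18 (mod 127)
15^10 = 15^8 · 15^2 ≡ 18 · 98 ≡ 113 (mod 127).
So A = 113. Diego then computes K = A^b mod p = 113^11 mod 127.
113^1 ≡ 113 (mod 127)
113^2 = (113^1)^2 ≡ 113^2 = 12769 ≡ 69 (mod 127)
113^4 = (113^2)^2 ≡ 69^2 = 4761 ≡ 62 (mod 127)
113^8 = (113^4)^2 ≡ 62^2 = 3844 ≡ 34 (mod 127)
113^11 = 113^8 · 113^2 · 113^1 ≡ 34 · 69 · 113 ≡ 49 (mod 127).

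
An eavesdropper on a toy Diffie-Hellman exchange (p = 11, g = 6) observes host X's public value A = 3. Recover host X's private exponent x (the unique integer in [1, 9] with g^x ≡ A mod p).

2

Try successive powers of 6 modulo 11:
6^1 ≡ 6
6^2 ≡ 3
Found: x = 2.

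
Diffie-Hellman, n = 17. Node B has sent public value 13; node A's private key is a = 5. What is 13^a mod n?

Shared key K = 13^5 mod 17.
13^1 ≡ 13 (mod 17)
13^2 = (13^1)^2 ≡ 13^2 = 169 ≡ 16 (mod 17)
13^4 = (13^2)^2 ≡ 16^2 = 256 ≡ 1 (mod 17)
13^5 = 13^4 · 13^1 ≡ 1 · 13 ≡ 13 (mod 17).

13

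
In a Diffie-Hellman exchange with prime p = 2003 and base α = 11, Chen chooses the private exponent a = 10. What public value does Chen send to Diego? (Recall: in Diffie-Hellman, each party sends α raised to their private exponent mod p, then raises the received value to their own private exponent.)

737

Public value = 11^10 mod 2003.
11^1 ≡ 11 (mod 2003)
11^2 = (11^1)^2 ≡ 11^2 = 121 ≡ 121 (mod 2003)
11^4 = (11^2)^2 ≡ 121^2 = 14641 ≡ 620 (mod 2003)
11^8 = (11^4)^2 ≡ 620^2 = 384400 ≡ 1827 (mod 2003)
11^10 = 11^8 · 11^2 ≡ 1827 · 121 ≡ 737 (mod 2003).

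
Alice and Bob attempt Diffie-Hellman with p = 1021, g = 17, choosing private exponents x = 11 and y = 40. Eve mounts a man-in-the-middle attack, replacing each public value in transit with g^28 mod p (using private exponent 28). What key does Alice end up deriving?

353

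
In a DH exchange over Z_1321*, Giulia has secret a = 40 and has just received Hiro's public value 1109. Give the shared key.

Shared key K = 1109^40 mod 1321.
1109^1 ≡ 1109 (mod 1321)
1109^2 = (1109^1)^2 ≡ 1109^2 = 1229881 ≡ 30 (mod 1321)
1109^4 = (1109^2)^2 ≡ 30^2 = 900 ≡ 900 (mod 1321)
1109^8 = (1109^4)^2 ≡ 900^2 = 810000 ≡ 227 (mod 1321)
1109^16 = (1109^8)^2 ≡ 227^2 = 51529 ≡ 10 (mod 1321)
1109^32 = (1109^16)^2 ≡ 10^2 = 100 ≡ 100 (mod 1321)
1109^40 = 1109^32 · 1109^8 ≡ 100 · 227 ≡ 243 (mod 1321).

243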